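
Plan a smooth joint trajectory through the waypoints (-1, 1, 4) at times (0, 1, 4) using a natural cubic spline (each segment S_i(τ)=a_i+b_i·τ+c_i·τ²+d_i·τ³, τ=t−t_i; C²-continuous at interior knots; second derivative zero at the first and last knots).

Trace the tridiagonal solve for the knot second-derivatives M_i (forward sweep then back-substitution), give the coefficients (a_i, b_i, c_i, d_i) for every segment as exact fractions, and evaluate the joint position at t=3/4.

Δ: Δ0=2, Δ1=1
row 1: diag=8, rhs=-6; c'=3/8, d'=-3/4
back: M1=-3/4
M: M0=0, M1=-3/4, M2=0
seg 0: a=-1, c=M0/2=0, d=(M1−M0)/(6·1)=-1/8, b=Δ0−h0·(2M0+M1)/6=17/8
seg 1: a=1, c=M1/2=-3/8, d=(M2−M1)/(6·3)=1/24, b=Δ1−h1·(2M1+M2)/6=7/4
t_q=3/4 → seg 0, τ=3/4; S=-1+17/8·τ+0·τ²+-1/8·τ³=277/512

  seg 0: a=-1 b=17/8 c=0 d=-1/8
  seg 1: a=1 b=7/4 c=-3/8 d=1/24
S(3/4) = 277/512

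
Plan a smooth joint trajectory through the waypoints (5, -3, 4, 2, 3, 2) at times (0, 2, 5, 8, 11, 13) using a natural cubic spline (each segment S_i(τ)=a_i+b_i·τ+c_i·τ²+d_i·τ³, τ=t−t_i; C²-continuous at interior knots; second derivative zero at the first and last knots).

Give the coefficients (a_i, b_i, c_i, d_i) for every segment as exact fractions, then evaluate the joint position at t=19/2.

Δ: Δ0=-4, Δ1=7/3, Δ2=-2/3, Δ3=1/3, Δ4=-1/2
row 1: diag=10, rhs=38; c'=3/10, d'=19/5
row 2: denom=12−3·3/10=111/10; d'=(-18−3·19/5)/(111/10)=-98/37
row 3: denom=12−3·10/37=414/37; d'=(6−3·-98/37)/(414/37)=86/69
row 4: denom=10−3·37/138=423/46; d'=(-5−3·86/69)/(423/46)=-134/141
back: M4=-134/141
back: M3=86/69−37/138·-134/141=635/423
back: M2=-98/37−10/37·635/423=-1292/423
back: M1=19/5−3/10·-1292/423=665/141
M: M0=0, M1=665/141, M2=-1292/423, M3=635/423, M4=-134/141, M5=0
seg 0: a=5, c=M0/2=0, d=(M1−M0)/(6·2)=665/1692, b=Δ0−h0·(2M0+M1)/6=-2357/423
seg 1: a=-3, c=M1/2=665/282, d=(M2−M1)/(6·3)=-3287/7614, b=Δ1−h1·(2M1+M2)/6=-362/423
seg 2: a=4, c=M2/2=-646/423, d=(M3−M2)/(6·3)=41/162, b=Δ2−h2·(2M2+M3)/6=1385/846
seg 3: a=2, c=M3/2=635/846, d=(M4−M3)/(6·3)=-1037/7614, b=Δ3−h3·(2M3+M4)/6=-293/423
seg 4: a=3, c=M4/2=-67/141, d=(M5−M4)/(6·2)=67/846, b=Δ4−h4·(2M4+M5)/6=113/846
t_q=19/2 → seg 3, τ=3/2; S=2+-293/423·τ+635/846·τ²+-1037/7614·τ³=1647/752

  seg 0: a=5 b=-2357/423 c=0 d=665/1692
  seg 1: a=-3 b=-362/423 c=665/282 d=-3287/7614
  seg 2: a=4 b=1385/846 c=-646/423 d=41/162
  seg 3: a=2 b=-293/423 c=635/846 d=-1037/7614
  seg 4: a=3 b=113/846 c=-67/141 d=67/846
S(19/2) = 1647/752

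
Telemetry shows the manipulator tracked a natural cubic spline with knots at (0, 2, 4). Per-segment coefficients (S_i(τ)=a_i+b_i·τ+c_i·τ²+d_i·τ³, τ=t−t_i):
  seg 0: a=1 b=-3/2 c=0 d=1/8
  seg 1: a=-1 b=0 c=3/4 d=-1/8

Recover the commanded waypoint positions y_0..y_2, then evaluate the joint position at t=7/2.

y_0=1 y_1=-1 y_2=1
S(7/2) = 17/64

y_0 = S_0(0) = a_0 = 1
y_1 = S_1(0) = a_1 = -1
y_2 = S_1(2) = 1
t_q=7/2 is in segment 1 (τ=3/2); S_1(τ)=17/64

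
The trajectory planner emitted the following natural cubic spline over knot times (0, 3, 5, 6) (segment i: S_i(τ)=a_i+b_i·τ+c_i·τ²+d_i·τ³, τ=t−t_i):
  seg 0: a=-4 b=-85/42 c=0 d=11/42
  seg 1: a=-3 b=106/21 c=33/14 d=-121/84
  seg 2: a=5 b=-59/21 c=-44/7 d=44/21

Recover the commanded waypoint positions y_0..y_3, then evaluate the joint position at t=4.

y_0 = S_0(0) = a_0 = -4
y_1 = S_1(0) = a_1 = -3
y_2 = S_2(0) = a_2 = 5
y_3 = S_2(1) = -2
t_q=4 is in segment 1 (τ=1); S_1(τ)=83/28

y_0=-4 y_1=-3 y_2=5 y_3=-2
S(4) = 83/28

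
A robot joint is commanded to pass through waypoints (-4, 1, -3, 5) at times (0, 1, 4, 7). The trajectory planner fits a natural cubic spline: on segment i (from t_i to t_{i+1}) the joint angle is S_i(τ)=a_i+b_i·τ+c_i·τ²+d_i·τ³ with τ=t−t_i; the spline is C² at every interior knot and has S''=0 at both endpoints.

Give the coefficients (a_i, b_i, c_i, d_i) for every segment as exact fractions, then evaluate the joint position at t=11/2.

Δ: Δ0=5, Δ1=-4/3, Δ2=8/3
row 1: diag=8, rhs=-38; c'=3/8, d'=-19/4
row 2: denom=12−3·3/8=87/8; d'=(24−3·-19/4)/(87/8)=102/29
back: M2=102/29
back: M1=-19/4−3/8·102/29=-176/29
M: M0=0, M1=-176/29, M2=102/29, M3=0
seg 0: a=-4, c=M0/2=0, d=(M1−M0)/(6·1)=-88/87, b=Δ0−h0·(2M0+M1)/6=523/87
seg 1: a=1, c=M1/2=-88/29, d=(M2−M1)/(6·3)=139/261, b=Δ1−h1·(2M1+M2)/6=259/87
seg 2: a=-3, c=M2/2=51/29, d=(M3−M2)/(6·3)=-17/87, b=Δ2−h2·(2M2+M3)/6=-74/87
t_q=11/2 → seg 2, τ=3/2; S=-3+-74/87·τ+51/29·τ²+-17/87·τ³=-227/232

  seg 0: a=-4 b=523/87 c=0 d=-88/87
  seg 1: a=1 b=259/87 c=-88/29 d=139/261
  seg 2: a=-3 b=-74/87 c=51/29 d=-17/87
S(11/2) = -227/232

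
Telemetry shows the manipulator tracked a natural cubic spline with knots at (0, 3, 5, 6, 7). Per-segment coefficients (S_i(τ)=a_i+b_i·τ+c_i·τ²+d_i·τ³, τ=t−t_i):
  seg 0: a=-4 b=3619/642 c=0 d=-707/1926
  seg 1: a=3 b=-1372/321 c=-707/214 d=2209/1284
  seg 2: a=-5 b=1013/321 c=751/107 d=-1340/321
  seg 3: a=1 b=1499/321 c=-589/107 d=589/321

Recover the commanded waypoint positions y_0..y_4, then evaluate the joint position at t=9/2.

y_0 = S_0(0) = a_0 = -4
y_1 = S_1(0) = a_1 = 3
y_2 = S_2(0) = a_2 = -5
y_3 = S_3(0) = a_3 = 1
y_4 = S_3(1) = 2
t_q=9/2 is in segment 1 (τ=3/2); S_1(τ)=-17251/3424

y_0=-4 y_1=3 y_2=-5 y_3=1 y_4=2
S(9/2) = -17251/3424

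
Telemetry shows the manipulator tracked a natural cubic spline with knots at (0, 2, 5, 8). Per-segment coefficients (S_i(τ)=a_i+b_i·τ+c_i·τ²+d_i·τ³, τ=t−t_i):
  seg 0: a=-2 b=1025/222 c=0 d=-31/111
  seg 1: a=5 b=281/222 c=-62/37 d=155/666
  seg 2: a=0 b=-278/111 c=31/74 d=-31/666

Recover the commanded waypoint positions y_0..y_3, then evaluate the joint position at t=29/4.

y_0=-2 y_1=5 y_2=0 y_3=-5
S(29/4) = -19155/4736

y_0 = S_0(0) = a_0 = -2
y_1 = S_1(0) = a_1 = 5
y_2 = S_2(0) = a_2 = 0
y_3 = S_2(3) = -5
t_q=29/4 is in segment 2 (τ=9/4); S_2(τ)=-19155/4736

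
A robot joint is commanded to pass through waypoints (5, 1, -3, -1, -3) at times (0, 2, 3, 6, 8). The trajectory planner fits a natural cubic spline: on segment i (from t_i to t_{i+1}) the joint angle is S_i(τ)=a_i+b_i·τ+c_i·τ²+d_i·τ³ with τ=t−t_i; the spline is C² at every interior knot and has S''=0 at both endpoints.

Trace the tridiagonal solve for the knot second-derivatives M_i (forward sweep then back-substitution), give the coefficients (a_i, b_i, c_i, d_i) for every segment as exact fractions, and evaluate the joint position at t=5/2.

  seg 0: a=5 b=-667/624 c=0 d=-581/2496
  seg 1: a=1 b=-1205/312 c=-581/416 d=1571/1248
  seg 2: a=-3 b=-3593/1248 c=495/208 d=-115/288
  seg 3: a=-1 b=193/312 c=-505/416 d=505/2496
S(5/2) = -3737/3328

Δ: Δ0=-2, Δ1=-4, Δ2=2/3, Δ3=-1
row 1: diag=6, rhs=-12; c'=1/6, d'=-2
row 2: denom=8−1·1/6=47/6; d'=(28−1·-2)/(47/6)=180/47
row 3: denom=10−3·18/47=416/47; d'=(-10−3·180/47)/(416/47)=-505/208
back: M3=-505/208
back: M2=180/47−18/47·-505/208=495/104
back: M1=-2−1/6·495/104=-581/208
M: M0=0, M1=-581/208, M2=495/104, M3=-505/208, M4=0
seg 0: a=5, c=M0/2=0, d=(M1−M0)/(6·2)=-581/2496, b=Δ0−h0·(2M0+M1)/6=-667/624
seg 1: a=1, c=M1/2=-581/416, d=(M2−M1)/(6·1)=1571/1248, b=Δ1−h1·(2M1+M2)/6=-1205/312
seg 2: a=-3, c=M2/2=495/208, d=(M3−M2)/(6·3)=-115/288, b=Δ2−h2·(2M2+M3)/6=-3593/1248
seg 3: a=-1, c=M3/2=-505/416, d=(M4−M3)/(6·2)=505/2496, b=Δ3−h3·(2M3+M4)/6=193/312
t_q=5/2 → seg 1, τ=1/2; S=1+-1205/312·τ+-581/416·τ²+1571/1248·τ³=-3737/3328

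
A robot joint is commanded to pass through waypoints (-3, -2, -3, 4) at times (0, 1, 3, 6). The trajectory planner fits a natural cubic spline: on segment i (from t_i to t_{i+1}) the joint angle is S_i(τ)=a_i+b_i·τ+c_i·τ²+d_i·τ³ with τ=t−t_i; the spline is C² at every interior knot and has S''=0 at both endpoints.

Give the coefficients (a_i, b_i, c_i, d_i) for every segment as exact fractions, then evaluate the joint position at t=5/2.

Δ: Δ0=1, Δ1=-1/2, Δ2=7/3
row 1: diag=6, rhs=-9; c'=1/3, d'=-3/2
row 2: denom=10−2·1/3=28/3; d'=(17−2·-3/2)/(28/3)=15/7
back: M2=15/7
back: M1=-3/2−1/3·15/7=-31/14
M: M0=0, M1=-31/14, M2=15/7, M3=0
seg 0: a=-3, c=M0/2=0, d=(M1−M0)/(6·1)=-31/84, b=Δ0−h0·(2M0+M1)/6=115/84
seg 1: a=-2, c=M1/2=-31/28, d=(M2−M1)/(6·2)=61/168, b=Δ1−h1·(2M1+M2)/6=11/42
seg 2: a=-3, c=M2/2=15/14, d=(M3−M2)/(6·3)=-5/42, b=Δ2−h2·(2M2+M3)/6=4/21
t_q=5/2 → seg 1, τ=3/2; S=-2+11/42·τ+-31/28·τ²+61/168·τ³=-1287/448

  seg 0: a=-3 b=115/84 c=0 d=-31/84
  seg 1: a=-2 b=11/42 c=-31/28 d=61/168
  seg 2: a=-3 b=4/21 c=15/14 d=-5/42
S(5/2) = -1287/448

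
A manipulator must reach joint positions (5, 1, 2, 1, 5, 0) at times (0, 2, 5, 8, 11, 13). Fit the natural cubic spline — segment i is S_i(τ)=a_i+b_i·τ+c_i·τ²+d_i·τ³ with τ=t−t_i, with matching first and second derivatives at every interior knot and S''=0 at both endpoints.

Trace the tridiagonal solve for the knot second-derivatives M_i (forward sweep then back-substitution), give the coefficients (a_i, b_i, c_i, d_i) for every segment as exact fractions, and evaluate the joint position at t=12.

  seg 0: a=5 b=-9863/3807 c=0 d=2249/15228
  seg 1: a=1 b=-3116/3807 c=2249/2538 d=-11471/68526
  seg 2: a=2 b=-163/7614 c=-2362/3807 d=251/1458
  seg 3: a=1 b=3442/3807 c=7073/7614 d=-17951/68526
  seg 4: a=5 b=-4531/7614 c=-1813/1269 d=1813/7614
S(12) = 4079/1269

Δ: Δ0=-2, Δ1=1/3, Δ2=-1/3, Δ3=4/3, Δ4=-5/2
row 1: diag=10, rhs=14; c'=3/10, d'=7/5
row 2: denom=12−3·3/10=111/10; d'=(-4−3·7/5)/(111/10)=-82/111
row 3: denom=12−3·10/37=414/37; d'=(10−3·-82/111)/(414/37)=226/207
row 4: denom=10−3·37/138=423/46; d'=(-23−3·226/207)/(423/46)=-3626/1269
back: M4=-3626/1269
back: M3=226/207−37/138·-3626/1269=7073/3807
back: M2=-82/111−10/37·7073/3807=-4724/3807
back: M1=7/5−3/10·-4724/3807=2249/1269
M: M0=0, M1=2249/1269, M2=-4724/3807, M3=7073/3807, M4=-3626/1269, M5=0
seg 0: a=5, c=M0/2=0, d=(M1−M0)/(6·2)=2249/15228, b=Δ0−h0·(2M0+M1)/6=-9863/3807
seg 1: a=1, c=M1/2=2249/2538, d=(M2−M1)/(6·3)=-11471/68526, b=Δ1−h1·(2M1+M2)/6=-3116/3807
seg 2: a=2, c=M2/2=-2362/3807, d=(M3−M2)/(6·3)=251/1458, b=Δ2−h2·(2M2+M3)/6=-163/7614
seg 3: a=1, c=M3/2=7073/7614, d=(M4−M3)/(6·3)=-17951/68526, b=Δ3−h3·(2M3+M4)/6=3442/3807
seg 4: a=5, c=M4/2=-1813/1269, d=(M5−M4)/(6·2)=1813/7614, b=Δ4−h4·(2M4+M5)/6=-4531/7614
t_q=12 → seg 4, τ=1; S=5+-4531/7614·τ+-1813/1269·τ²+1813/7614·τ³=4079/1269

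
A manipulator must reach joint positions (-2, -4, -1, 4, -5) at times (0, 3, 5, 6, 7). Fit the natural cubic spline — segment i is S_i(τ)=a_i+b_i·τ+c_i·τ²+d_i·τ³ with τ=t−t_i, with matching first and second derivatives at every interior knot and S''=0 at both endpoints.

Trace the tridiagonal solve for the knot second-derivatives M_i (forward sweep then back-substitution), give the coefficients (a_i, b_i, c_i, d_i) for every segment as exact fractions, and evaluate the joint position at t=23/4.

Δ: Δ0=-2/3, Δ1=3/2, Δ2=5, Δ3=-9
row 1: diag=10, rhs=13; c'=1/5, d'=13/10
row 2: denom=6−2·1/5=28/5; d'=(21−2·13/10)/(28/5)=23/7
row 3: denom=4−1·5/28=107/28; d'=(-84−1·23/7)/(107/28)=-2444/107
back: M3=-2444/107
back: M2=23/7−5/28·-2444/107=788/107
back: M1=13/10−1/5·788/107=-37/214
M: M0=0, M1=-37/214, M2=788/107, M3=-2444/107, M4=0
seg 0: a=-2, c=M0/2=0, d=(M1−M0)/(6·3)=-37/3852, b=Δ0−h0·(2M0+M1)/6=-745/1284
seg 1: a=-4, c=M1/2=-37/428, d=(M2−M1)/(6·2)=1613/2568, b=Δ1−h1·(2M1+M2)/6=-539/642
seg 2: a=-1, c=M2/2=394/107, d=(M3−M2)/(6·1)=-1616/321, b=Δ2−h2·(2M2+M3)/6=2039/321
seg 3: a=4, c=M3/2=-1222/107, d=(M4−M3)/(6·1)=1222/321, b=Δ3−h3·(2M3+M4)/6=-445/321
t_q=23/4 → seg 2, τ=3/4; S=-1+2039/321·τ+394/107·τ²+-1616/321·τ³=3177/856

  seg 0: a=-2 b=-745/1284 c=0 d=-37/3852
  seg 1: a=-4 b=-539/642 c=-37/428 d=1613/2568
  seg 2: a=-1 b=2039/321 c=394/107 d=-1616/321
  seg 3: a=4 b=-445/321 c=-1222/107 d=1222/321
S(23/4) = 3177/856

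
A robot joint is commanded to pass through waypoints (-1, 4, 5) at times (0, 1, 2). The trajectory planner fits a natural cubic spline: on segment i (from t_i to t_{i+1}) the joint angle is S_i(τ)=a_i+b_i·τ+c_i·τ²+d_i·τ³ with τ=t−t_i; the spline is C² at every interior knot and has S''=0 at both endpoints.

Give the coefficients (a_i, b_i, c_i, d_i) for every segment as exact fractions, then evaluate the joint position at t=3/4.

Δ: Δ0=5, Δ1=1
row 1: diag=4, rhs=-24; c'=1/4, d'=-6
back: M1=-6
M: M0=0, M1=-6, M2=0
seg 0: a=-1, c=M0/2=0, d=(M1−M0)/(6·1)=-1, b=Δ0−h0·(2M0+M1)/6=6
seg 1: a=4, c=M1/2=-3, d=(M2−M1)/(6·1)=1, b=Δ1−h1·(2M1+M2)/6=3
t_q=3/4 → seg 0, τ=3/4; S=-1+6·τ+0·τ²+-1·τ³=197/64

  seg 0: a=-1 b=6 c=0 d=-1
  seg 1: a=4 b=3 c=-3 d=1
S(3/4) = 197/64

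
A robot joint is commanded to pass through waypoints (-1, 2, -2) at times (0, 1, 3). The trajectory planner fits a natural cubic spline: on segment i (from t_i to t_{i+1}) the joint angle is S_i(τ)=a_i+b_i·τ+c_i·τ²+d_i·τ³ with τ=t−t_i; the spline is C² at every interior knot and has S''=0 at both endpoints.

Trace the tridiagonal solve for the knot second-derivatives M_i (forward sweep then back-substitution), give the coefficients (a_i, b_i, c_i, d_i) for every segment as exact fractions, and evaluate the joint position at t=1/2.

Δ: Δ0=3, Δ1=-2
row 1: diag=6, rhs=-30; c'=1/3, d'=-5
back: M1=-5
M: M0=0, M1=-5, M2=0
seg 0: a=-1, c=M0/2=0, d=(M1−M0)/(6·1)=-5/6, b=Δ0−h0·(2M0+M1)/6=23/6
seg 1: a=2, c=M1/2=-5/2, d=(M2−M1)/(6·2)=5/12, b=Δ1−h1·(2M1+M2)/6=4/3
t_q=1/2 → seg 0, τ=1/2; S=-1+23/6·τ+0·τ²+-5/6·τ³=13/16

  seg 0: a=-1 b=23/6 c=0 d=-5/6
  seg 1: a=2 b=4/3 c=-5/2 d=5/12
S(1/2) = 13/16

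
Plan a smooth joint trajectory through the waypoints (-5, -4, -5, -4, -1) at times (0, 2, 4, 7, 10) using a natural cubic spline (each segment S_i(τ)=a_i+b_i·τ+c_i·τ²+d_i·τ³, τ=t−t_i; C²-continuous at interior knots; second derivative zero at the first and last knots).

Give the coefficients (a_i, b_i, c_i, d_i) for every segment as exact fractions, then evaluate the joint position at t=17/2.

Δ: Δ0=1/2, Δ1=-1/2, Δ2=1/3, Δ3=1
row 1: diag=8, rhs=-6; c'=1/4, d'=-3/4
row 2: denom=10−2·1/4=19/2; d'=(5−2·-3/4)/(19/2)=13/19
row 3: denom=12−3·6/19=210/19; d'=(4−3·13/19)/(210/19)=37/210
back: M3=37/210
back: M2=13/19−6/19·37/210=22/35
back: M1=-3/4−1/4·22/35=-127/140
M: M0=0, M1=-127/140, M2=22/35, M3=37/210, M4=0
seg 0: a=-5, c=M0/2=0, d=(M1−M0)/(6·2)=-127/1680, b=Δ0−h0·(2M0+M1)/6=337/420
seg 1: a=-4, c=M1/2=-127/280, d=(M2−M1)/(6·2)=43/336, b=Δ1−h1·(2M1+M2)/6=-11/105
seg 2: a=-5, c=M2/2=11/35, d=(M3−M2)/(6·3)=-19/756, b=Δ2−h2·(2M2+M3)/6=-23/60
seg 3: a=-4, c=M3/2=37/420, d=(M4−M3)/(6·3)=-37/3780, b=Δ3−h3·(2M3+M4)/6=173/210
t_q=17/2 → seg 3, τ=3/2; S=-4+173/210·τ+37/420·τ²+-37/3780·τ³=-2911/1120

  seg 0: a=-5 b=337/420 c=0 d=-127/1680
  seg 1: a=-4 b=-11/105 c=-127/280 d=43/336
  seg 2: a=-5 b=-23/60 c=11/35 d=-19/756
  seg 3: a=-4 b=173/210 c=37/420 d=-37/3780
S(17/2) = -2911/1120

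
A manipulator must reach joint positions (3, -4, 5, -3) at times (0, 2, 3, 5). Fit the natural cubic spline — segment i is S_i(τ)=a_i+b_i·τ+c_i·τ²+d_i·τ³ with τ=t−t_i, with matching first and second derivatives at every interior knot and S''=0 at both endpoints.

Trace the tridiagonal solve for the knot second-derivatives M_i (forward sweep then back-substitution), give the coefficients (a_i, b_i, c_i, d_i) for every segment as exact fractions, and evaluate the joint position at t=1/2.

  seg 0: a=3 b=-597/70 c=0 d=44/35
  seg 1: a=-4 b=459/70 c=264/35 d=-51/10
  seg 2: a=5 b=222/35 c=-543/70 d=181/140
S(1/2) = -31/28

Δ: Δ0=-7/2, Δ1=9, Δ2=-4
row 1: diag=6, rhs=75; c'=1/6, d'=25/2
row 2: denom=6−1·1/6=35/6; d'=(-78−1·25/2)/(35/6)=-543/35
back: M2=-543/35
back: M1=25/2−1/6·-543/35=528/35
M: M0=0, M1=528/35, M2=-543/35, M3=0
seg 0: a=3, c=M0/2=0, d=(M1−M0)/(6·2)=44/35, b=Δ0−h0·(2M0+M1)/6=-597/70
seg 1: a=-4, c=M1/2=264/35, d=(M2−M1)/(6·1)=-51/10, b=Δ1−h1·(2M1+M2)/6=459/70
seg 2: a=5, c=M2/2=-543/70, d=(M3−M2)/(6·2)=181/140, b=Δ2−h2·(2M2+M3)/6=222/35
t_q=1/2 → seg 0, τ=1/2; S=3+-597/70·τ+0·τ²+44/35·τ³=-31/28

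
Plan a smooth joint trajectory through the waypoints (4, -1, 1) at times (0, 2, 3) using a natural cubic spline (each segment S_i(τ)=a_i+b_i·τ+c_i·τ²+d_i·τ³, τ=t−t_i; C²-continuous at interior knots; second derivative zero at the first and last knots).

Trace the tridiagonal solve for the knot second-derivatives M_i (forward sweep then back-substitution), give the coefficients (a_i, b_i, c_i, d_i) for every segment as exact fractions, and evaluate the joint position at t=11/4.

  seg 0: a=4 b=-4 c=0 d=3/8
  seg 1: a=-1 b=1/2 c=9/4 d=-3/4
S(11/4) = 83/256

Δ: Δ0=-5/2, Δ1=2
row 1: diag=6, rhs=27; c'=1/6, d'=9/2
back: M1=9/2
M: M0=0, M1=9/2, M2=0
seg 0: a=4, c=M0/2=0, d=(M1−M0)/(6·2)=3/8, b=Δ0−h0·(2M0+M1)/6=-4
seg 1: a=-1, c=M1/2=9/4, d=(M2−M1)/(6·1)=-3/4, b=Δ1−h1·(2M1+M2)/6=1/2
t_q=11/4 → seg 1, τ=3/4; S=-1+1/2·τ+9/4·τ²+-3/4·τ³=83/256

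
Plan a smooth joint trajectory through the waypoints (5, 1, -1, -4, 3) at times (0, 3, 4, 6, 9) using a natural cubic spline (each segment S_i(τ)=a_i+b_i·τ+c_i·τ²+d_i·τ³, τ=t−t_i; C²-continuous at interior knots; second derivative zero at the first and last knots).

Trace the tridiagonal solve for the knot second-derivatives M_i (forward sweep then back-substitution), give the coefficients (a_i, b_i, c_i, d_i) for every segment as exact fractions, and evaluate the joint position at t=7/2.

Δ: Δ0=-4/3, Δ1=-2, Δ2=-3/2, Δ3=7/3
row 1: diag=8, rhs=-4; c'=1/8, d'=-1/2
row 2: denom=6−1·1/8=47/8; d'=(3−1·-1/2)/(47/8)=28/47
row 3: denom=10−2·16/47=438/47; d'=(23−2·28/47)/(438/47)=1025/438
back: M3=1025/438
back: M2=28/47−16/47·1025/438=-44/219
back: M1=-1/2−1/8·-44/219=-104/219
M: M0=0, M1=-104/219, M2=-44/219, M3=1025/438, M4=0
seg 0: a=5, c=M0/2=0, d=(M1−M0)/(6·3)=-52/1971, b=Δ0−h0·(2M0+M1)/6=-80/73
seg 1: a=1, c=M1/2=-52/219, d=(M2−M1)/(6·1)=10/219, b=Δ1−h1·(2M1+M2)/6=-132/73
seg 2: a=-1, c=M2/2=-22/219, d=(M3−M2)/(6·2)=371/1752, b=Δ2−h2·(2M2+M3)/6=-470/219
seg 3: a=-4, c=M3/2=1025/876, d=(M4−M3)/(6·3)=-1025/7884, b=Δ3−h3·(2M3+M4)/6=-1/146
t_q=7/2 → seg 1, τ=1/2; S=1+-132/73·τ+-52/219·τ²+10/219·τ³=37/876

  seg 0: a=5 b=-80/73 c=0 d=-52/1971
  seg 1: a=1 b=-132/73 c=-52/219 d=10/219
  seg 2: a=-1 b=-470/219 c=-22/219 d=371/1752
  seg 3: a=-4 b=-1/146 c=1025/876 d=-1025/7884
S(7/2) = 37/876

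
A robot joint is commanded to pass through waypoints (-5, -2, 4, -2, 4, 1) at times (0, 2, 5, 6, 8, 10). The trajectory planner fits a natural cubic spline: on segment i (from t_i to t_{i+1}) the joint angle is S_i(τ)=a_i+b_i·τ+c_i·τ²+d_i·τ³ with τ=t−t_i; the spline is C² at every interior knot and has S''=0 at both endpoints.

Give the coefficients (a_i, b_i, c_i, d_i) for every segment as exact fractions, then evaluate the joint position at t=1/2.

Δ: Δ0=3/2, Δ1=2, Δ2=-6, Δ3=3, Δ4=-3/2
row 1: diag=10, rhs=3; c'=3/10, d'=3/10
row 2: denom=8−3·3/10=71/10; d'=(-48−3·3/10)/(71/10)=-489/71
row 3: denom=6−1·10/71=416/71; d'=(54−1·-489/71)/(416/71)=4323/416
row 4: denom=8−2·71/208=761/104; d'=(-27−2·4323/416)/(761/104)=-9939/1522
back: M4=-9939/1522
back: M3=4323/416−71/208·-9939/1522=19209/1522
back: M2=-489/71−10/71·19209/1522=-6594/761
back: M1=3/10−3/10·-6594/761=4413/1522
M: M0=0, M1=4413/1522, M2=-6594/761, M3=19209/1522, M4=-9939/1522, M5=0
seg 0: a=-5, c=M0/2=0, d=(M1−M0)/(6·2)=1471/6088, b=Δ0−h0·(2M0+M1)/6=406/761
seg 1: a=-2, c=M1/2=4413/3044, d=(M2−M1)/(6·3)=-5867/9132, b=Δ1−h1·(2M1+M2)/6=5225/1522
seg 2: a=4, c=M2/2=-3297/761, d=(M3−M2)/(6·1)=10799/3044, b=Δ2−h2·(2M2+M3)/6=-15875/3044
seg 3: a=-2, c=M3/2=19209/3044, d=(M4−M3)/(6·2)=-2429/1522, b=Δ3−h3·(2M3+M4)/6=-4927/1522
seg 4: a=4, c=M4/2=-9939/3044, d=(M5−M4)/(6·2)=3313/6088, b=Δ4−h4·(2M4+M5)/6=4343/1522
t_q=1/2 → seg 0, τ=1/2; S=-5+406/761·τ+0·τ²+1471/6088·τ³=-229057/48704

  seg 0: a=-5 b=406/761 c=0 d=1471/6088
  seg 1: a=-2 b=5225/1522 c=4413/3044 d=-5867/9132
  seg 2: a=4 b=-15875/3044 c=-3297/761 d=10799/3044
  seg 3: a=-2 b=-4927/1522 c=19209/3044 d=-2429/1522
  seg 4: a=4 b=4343/1522 c=-9939/3044 d=3313/6088
S(1/2) = -229057/48704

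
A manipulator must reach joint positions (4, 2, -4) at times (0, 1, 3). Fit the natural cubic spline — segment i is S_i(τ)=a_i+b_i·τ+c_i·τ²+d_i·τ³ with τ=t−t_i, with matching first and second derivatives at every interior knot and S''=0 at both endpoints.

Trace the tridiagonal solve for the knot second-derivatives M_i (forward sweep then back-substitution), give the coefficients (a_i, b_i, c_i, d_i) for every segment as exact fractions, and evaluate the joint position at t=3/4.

  seg 0: a=4 b=-11/6 c=0 d=-1/6
  seg 1: a=2 b=-7/3 c=-1/2 d=1/12
S(3/4) = 327/128

Δ: Δ0=-2, Δ1=-3
row 1: diag=6, rhs=-6; c'=1/3, d'=-1
back: M1=-1
M: M0=0, M1=-1, M2=0
seg 0: a=4, c=M0/2=0, d=(M1−M0)/(6·1)=-1/6, b=Δ0−h0·(2M0+M1)/6=-11/6
seg 1: a=2, c=M1/2=-1/2, d=(M2−M1)/(6·2)=1/12, b=Δ1−h1·(2M1+M2)/6=-7/3
t_q=3/4 → seg 0, τ=3/4; S=4+-11/6·τ+0·τ²+-1/6·τ³=327/128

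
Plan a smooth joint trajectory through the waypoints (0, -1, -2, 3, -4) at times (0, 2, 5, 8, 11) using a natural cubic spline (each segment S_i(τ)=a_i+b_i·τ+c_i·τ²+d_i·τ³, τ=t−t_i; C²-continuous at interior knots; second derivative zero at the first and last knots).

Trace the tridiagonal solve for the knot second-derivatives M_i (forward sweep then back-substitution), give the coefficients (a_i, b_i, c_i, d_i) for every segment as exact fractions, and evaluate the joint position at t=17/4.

Δ: Δ0=-1/2, Δ1=-1/3, Δ2=5/3, Δ3=-7/3
row 1: diag=10, rhs=1; c'=3/10, d'=1/10
row 2: denom=12−3·3/10=111/10; d'=(12−3·1/10)/(111/10)=39/37
row 3: denom=12−3·10/37=414/37; d'=(-24−3·39/37)/(414/37)=-335/138
back: M3=-335/138
back: M2=39/37−10/37·-335/138=118/69
back: M1=1/10−3/10·118/69=-19/46
M: M0=0, M1=-19/46, M2=118/69, M3=-335/138, M4=0
seg 0: a=0, c=M0/2=0, d=(M1−M0)/(6·2)=-19/552, b=Δ0−h0·(2M0+M1)/6=-25/69
seg 1: a=-1, c=M1/2=-19/92, d=(M2−M1)/(6·3)=293/2484, b=Δ1−h1·(2M1+M2)/6=-107/138
seg 2: a=-2, c=M2/2=59/69, d=(M3−M2)/(6·3)=-571/2484, b=Δ2−h2·(2M2+M3)/6=323/276
seg 3: a=3, c=M3/2=-335/276, d=(M4−M3)/(6·3)=335/2484, b=Δ3−h3·(2M3+M4)/6=13/138
t_q=17/4 → seg 1, τ=9/4; S=-1+-107/138·τ+-19/92·τ²+293/2484·τ³=-14405/5888

  seg 0: a=0 b=-25/69 c=0 d=-19/552
  seg 1: a=-1 b=-107/138 c=-19/92 d=293/2484
  seg 2: a=-2 b=323/276 c=59/69 d=-571/2484
  seg 3: a=3 b=13/138 c=-335/276 d=335/2484
S(17/4) = -14405/5888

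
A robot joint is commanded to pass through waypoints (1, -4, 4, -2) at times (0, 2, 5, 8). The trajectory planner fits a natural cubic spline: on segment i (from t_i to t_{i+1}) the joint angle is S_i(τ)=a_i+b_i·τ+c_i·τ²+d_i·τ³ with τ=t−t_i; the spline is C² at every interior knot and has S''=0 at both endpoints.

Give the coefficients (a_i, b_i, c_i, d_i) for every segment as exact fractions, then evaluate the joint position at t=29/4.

Δ: Δ0=-5/2, Δ1=8/3, Δ2=-2
row 1: diag=10, rhs=31; c'=3/10, d'=31/10
row 2: denom=12−3·3/10=111/10; d'=(-28−3·31/10)/(111/10)=-373/111
back: M2=-373/111
back: M1=31/10−3/10·-373/111=152/37
M: M0=0, M1=152/37, M2=-373/111, M3=0
seg 0: a=1, c=M0/2=0, d=(M1−M0)/(6·2)=38/111, b=Δ0−h0·(2M0+M1)/6=-859/222
seg 1: a=-4, c=M1/2=76/37, d=(M2−M1)/(6·3)=-829/1998, b=Δ1−h1·(2M1+M2)/6=53/222
seg 2: a=4, c=M2/2=-373/222, d=(M3−M2)/(6·3)=373/1998, b=Δ2−h2·(2M2+M3)/6=151/111
t_q=29/4 → seg 2, τ=9/4; S=4+151/111·τ+-373/222·τ²+373/1998·τ³=3227/4736

  seg 0: a=1 b=-859/222 c=0 d=38/111
  seg 1: a=-4 b=53/222 c=76/37 d=-829/1998
  seg 2: a=4 b=151/111 c=-373/222 d=373/1998
S(29/4) = 3227/4736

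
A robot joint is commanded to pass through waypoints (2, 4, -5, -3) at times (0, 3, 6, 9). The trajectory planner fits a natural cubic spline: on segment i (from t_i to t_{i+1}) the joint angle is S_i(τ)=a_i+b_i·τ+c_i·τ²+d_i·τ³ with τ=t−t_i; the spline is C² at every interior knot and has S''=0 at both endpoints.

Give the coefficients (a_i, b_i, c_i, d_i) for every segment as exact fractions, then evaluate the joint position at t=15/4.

Δ: Δ0=2/3, Δ1=-3, Δ2=2/3
row 1: diag=12, rhs=-22; c'=1/4, d'=-11/6
row 2: denom=12−3·1/4=45/4; d'=(22−3·-11/6)/(45/4)=22/9
back: M2=22/9
back: M1=-11/6−1/4·22/9=-22/9
M: M0=0, M1=-22/9, M2=22/9, M3=0
seg 0: a=2, c=M0/2=0, d=(M1−M0)/(6·3)=-11/81, b=Δ0−h0·(2M0+M1)/6=17/9
seg 1: a=4, c=M1/2=-11/9, d=(M2−M1)/(6·3)=22/81, b=Δ1−h1·(2M1+M2)/6=-16/9
seg 2: a=-5, c=M2/2=11/9, d=(M3−M2)/(6·3)=-11/81, b=Δ2−h2·(2M2+M3)/6=-16/9
t_q=15/4 → seg 1, τ=3/4; S=4+-16/9·τ+-11/9·τ²+22/81·τ³=67/32

  seg 0: a=2 b=17/9 c=0 d=-11/81
  seg 1: a=4 b=-16/9 c=-11/9 d=22/81
  seg 2: a=-5 b=-16/9 c=11/9 d=-11/81
S(15/4) = 67/32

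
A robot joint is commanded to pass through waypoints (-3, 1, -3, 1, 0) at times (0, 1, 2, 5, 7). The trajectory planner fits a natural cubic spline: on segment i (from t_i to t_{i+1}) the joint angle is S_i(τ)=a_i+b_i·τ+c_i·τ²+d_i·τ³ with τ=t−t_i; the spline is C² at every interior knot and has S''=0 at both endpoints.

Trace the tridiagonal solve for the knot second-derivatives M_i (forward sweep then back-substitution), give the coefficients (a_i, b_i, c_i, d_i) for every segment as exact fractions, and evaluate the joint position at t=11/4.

  seg 0: a=-3 b=10337/1644 c=0 d=-3761/1644
  seg 1: a=1 b=-473/822 c=-3761/548 d=5653/1644
  seg 2: a=-3 b=-6553/1644 c=473/137 d=-2761/4932
  seg 3: a=1 b=1327/822 c=-869/548 d=869/3288
S(11/4) = -150235/35072

Δ: Δ0=4, Δ1=-4, Δ2=4/3, Δ3=-1/2
row 1: diag=4, rhs=-48; c'=1/4, d'=-12
row 2: denom=8−1·1/4=31/4; d'=(32−1·-12)/(31/4)=176/31
row 3: denom=10−3·12/31=274/31; d'=(-11−3·176/31)/(274/31)=-869/274
back: M3=-869/274
back: M2=176/31−12/31·-869/274=946/137
back: M1=-12−1/4·946/137=-3761/274
M: M0=0, M1=-3761/274, M2=946/137, M3=-869/274, M4=0
seg 0: a=-3, c=M0/2=0, d=(M1−M0)/(6·1)=-3761/1644, b=Δ0−h0·(2M0+M1)/6=10337/1644
seg 1: a=1, c=M1/2=-3761/548, d=(M2−M1)/(6·1)=5653/1644, b=Δ1−h1·(2M1+M2)/6=-473/822
seg 2: a=-3, c=M2/2=473/137, d=(M3−M2)/(6·3)=-2761/4932, b=Δ2−h2·(2M2+M3)/6=-6553/1644
seg 3: a=1, c=M3/2=-869/548, d=(M4−M3)/(6·2)=869/3288, b=Δ3−h3·(2M3+M4)/6=1327/822
t_q=11/4 → seg 2, τ=3/4; S=-3+-6553/1644·τ+473/137·τ²+-2761/4932·τ³=-150235/35072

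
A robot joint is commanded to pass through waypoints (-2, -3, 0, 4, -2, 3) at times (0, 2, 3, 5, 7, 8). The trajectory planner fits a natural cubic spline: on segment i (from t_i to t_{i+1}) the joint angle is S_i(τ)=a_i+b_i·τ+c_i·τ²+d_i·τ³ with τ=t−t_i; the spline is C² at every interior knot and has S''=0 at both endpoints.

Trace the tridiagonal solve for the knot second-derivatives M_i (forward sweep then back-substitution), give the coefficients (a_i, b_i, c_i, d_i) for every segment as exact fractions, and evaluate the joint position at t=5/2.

  seg 0: a=-2 b=-1141/698 c=0 d=99/349
  seg 1: a=-3 b=1235/698 c=594/349 d=-329/698
  seg 2: a=0 b=1312/349 c=201/698 d=-815/1396
  seg 3: a=4 b=-731/349 c=-1122/349 d=482/349
  seg 4: a=-2 b=565/349 c=1770/349 d=-590/349
S(5/2) = -9765/5584

Δ: Δ0=-1/2, Δ1=3, Δ2=2, Δ3=-3, Δ4=5
row 1: diag=6, rhs=21; c'=1/6, d'=7/2
row 2: denom=6−1·1/6=35/6; d'=(-6−1·7/2)/(35/6)=-57/35
row 3: denom=8−2·12/35=256/35; d'=(-30−2·-57/35)/(256/35)=-117/32
row 4: denom=6−2·35/128=349/64; d'=(48−2·-117/32)/(349/64)=3540/349
back: M4=3540/349
back: M3=-117/32−35/128·3540/349=-2244/349
back: M2=-57/35−12/35·-2244/349=201/349
back: M1=7/2−1/6·201/349=1188/349
M: M0=0, M1=1188/349, M2=201/349, M3=-2244/349, M4=3540/349, M5=0
seg 0: a=-2, c=M0/2=0, d=(M1−M0)/(6·2)=99/349, b=Δ0−h0·(2M0+M1)/6=-1141/698
seg 1: a=-3, c=M1/2=594/349, d=(M2−M1)/(6·1)=-329/698, b=Δ1−h1·(2M1+M2)/6=1235/698
seg 2: a=0, c=M2/2=201/698, d=(M3−M2)/(6·2)=-815/1396, b=Δ2−h2·(2M2+M3)/6=1312/349
seg 3: a=4, c=M3/2=-1122/349, d=(M4−M3)/(6·2)=482/349, b=Δ3−h3·(2M3+M4)/6=-731/349
seg 4: a=-2, c=M4/2=1770/349, d=(M5−M4)/(6·1)=-590/349, b=Δ4−h4·(2M4+M5)/6=565/349
t_q=5/2 → seg 1, τ=1/2; S=-3+1235/698·τ+594/349·τ²+-329/698·τ³=-9765/5584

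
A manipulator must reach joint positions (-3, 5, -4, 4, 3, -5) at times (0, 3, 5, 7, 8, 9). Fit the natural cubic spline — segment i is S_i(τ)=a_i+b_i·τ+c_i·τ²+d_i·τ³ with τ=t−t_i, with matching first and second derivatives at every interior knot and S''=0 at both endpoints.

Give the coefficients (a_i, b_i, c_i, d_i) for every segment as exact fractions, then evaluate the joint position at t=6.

Δ: Δ0=8/3, Δ1=-9/2, Δ2=4, Δ3=-1, Δ4=-8
row 1: diag=10, rhs=-43; c'=1/5, d'=-43/10
row 2: denom=8−2·1/5=38/5; d'=(51−2·-43/10)/(38/5)=149/19
row 3: denom=6−2·5/19=104/19; d'=(-30−2·149/19)/(104/19)=-217/26
row 4: denom=4−1·19/104=397/104; d'=(-42−1·-217/26)/(397/104)=-3500/397
back: M4=-3500/397
back: M3=-217/26−19/104·-3500/397=-2674/397
back: M2=149/19−5/19·-2674/397=3817/397
back: M1=-43/10−1/5·3817/397=-4941/794
M: M0=0, M1=-4941/794, M2=3817/397, M3=-2674/397, M4=-3500/397, M5=0
seg 0: a=-3, c=M0/2=0, d=(M1−M0)/(6·3)=-549/1588, b=Δ0−h0·(2M0+M1)/6=27527/4764
seg 1: a=5, c=M1/2=-4941/1588, d=(M2−M1)/(6·2)=12575/9528, b=Δ1−h1·(2M1+M2)/6=-8471/2382
seg 2: a=-4, c=M2/2=3817/794, d=(M3−M2)/(6·2)=-6491/4764, b=Δ2−h2·(2M2+M3)/6=-196/1191
seg 3: a=4, c=M3/2=-1337/397, d=(M4−M3)/(6·1)=-413/1191, b=Δ3−h3·(2M3+M4)/6=3233/1191
seg 4: a=3, c=M4/2=-1750/397, d=(M5−M4)/(6·1)=1750/1191, b=Δ4−h4·(2M4+M5)/6=-6028/1191
t_q=6 → seg 2, τ=1; S=-4+-196/1191·τ+3817/794·τ²+-6491/4764·τ³=-1143/1588

  seg 0: a=-3 b=27527/4764 c=0 d=-549/1588
  seg 1: a=5 b=-8471/2382 c=-4941/1588 d=12575/9528
  seg 2: a=-4 b=-196/1191 c=3817/794 d=-6491/4764
  seg 3: a=4 b=3233/1191 c=-1337/397 d=-413/1191
  seg 4: a=3 b=-6028/1191 c=-1750/397 d=1750/1191
S(6) = -1143/1588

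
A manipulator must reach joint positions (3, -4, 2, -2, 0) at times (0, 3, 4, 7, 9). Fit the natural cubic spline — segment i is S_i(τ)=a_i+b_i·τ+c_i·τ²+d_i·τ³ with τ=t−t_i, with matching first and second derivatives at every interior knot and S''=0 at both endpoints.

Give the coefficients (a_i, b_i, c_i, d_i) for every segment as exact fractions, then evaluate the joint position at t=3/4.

Δ: Δ0=-7/3, Δ1=6, Δ2=-4/3, Δ3=1
row 1: diag=8, rhs=50; c'=1/8, d'=25/4
row 2: denom=8−1·1/8=63/8; d'=(-44−1·25/4)/(63/8)=-134/21
row 3: denom=10−3·8/21=62/7; d'=(14−3·-134/21)/(62/7)=116/31
back: M3=116/31
back: M2=-134/21−8/21·116/31=-242/31
back: M1=25/4−1/8·-242/31=224/31
M: M0=0, M1=224/31, M2=-242/31, M3=116/31, M4=0
seg 0: a=3, c=M0/2=0, d=(M1−M0)/(6·3)=112/279, b=Δ0−h0·(2M0+M1)/6=-553/93
seg 1: a=-4, c=M1/2=112/31, d=(M2−M1)/(6·1)=-233/93, b=Δ1−h1·(2M1+M2)/6=455/93
seg 2: a=2, c=M2/2=-121/31, d=(M3−M2)/(6·3)=179/279, b=Δ2−h2·(2M2+M3)/6=428/93
seg 3: a=-2, c=M3/2=58/31, d=(M4−M3)/(6·2)=-29/93, b=Δ3−h3·(2M3+M4)/6=-139/93
t_q=3/4 → seg 0, τ=3/4; S=3+-553/93·τ+0·τ²+112/279·τ³=-40/31

  seg 0: a=3 b=-553/93 c=0 d=112/279
  seg 1: a=-4 b=455/93 c=112/31 d=-233/93
  seg 2: a=2 b=428/93 c=-121/31 d=179/279
  seg 3: a=-2 b=-139/93 c=58/31 d=-29/93
S(3/4) = -40/31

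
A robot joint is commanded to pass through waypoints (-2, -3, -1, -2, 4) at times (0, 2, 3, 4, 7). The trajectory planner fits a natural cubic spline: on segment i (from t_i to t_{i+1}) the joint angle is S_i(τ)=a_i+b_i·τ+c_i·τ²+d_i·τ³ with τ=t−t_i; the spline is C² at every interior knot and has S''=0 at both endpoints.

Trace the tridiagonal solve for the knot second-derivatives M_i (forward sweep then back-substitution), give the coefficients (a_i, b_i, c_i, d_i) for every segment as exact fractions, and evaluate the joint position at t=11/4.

  seg 0: a=-2 b=-149/89 c=0 d=209/712
  seg 1: a=-3 b=329/178 c=627/356 d=-573/356
  seg 2: a=-1 b=193/356 c=-273/89 d=543/356
  seg 3: a=-2 b=-181/178 c=537/356 d=-179/1068
S(11/4) = -29667/22784

Δ: Δ0=-1/2, Δ1=2, Δ2=-1, Δ3=2
row 1: diag=6, rhs=15; c'=1/6, d'=5/2
row 2: denom=4−1·1/6=23/6; d'=(-18−1·5/2)/(23/6)=-123/23
row 3: denom=8−1·6/23=178/23; d'=(18−1·-123/23)/(178/23)=537/178
back: M3=537/178
back: M2=-123/23−6/23·537/178=-546/89
back: M1=5/2−1/6·-546/89=627/178
M: M0=0, M1=627/178, M2=-546/89, M3=537/178, M4=0
seg 0: a=-2, c=M0/2=0, d=(M1−M0)/(6·2)=209/712, b=Δ0−h0·(2M0+M1)/6=-149/89
seg 1: a=-3, c=M1/2=627/356, d=(M2−M1)/(6·1)=-573/356, b=Δ1−h1·(2M1+M2)/6=329/178
seg 2: a=-1, c=M2/2=-273/89, d=(M3−M2)/(6·1)=543/356, b=Δ2−h2·(2M2+M3)/6=193/356
seg 3: a=-2, c=M3/2=537/356, d=(M4−M3)/(6·3)=-179/1068, b=Δ3−h3·(2M3+M4)/6=-181/178
t_q=11/4 → seg 1, τ=3/4; S=-3+329/178·τ+627/356·τ²+-573/356·τ³=-29667/22784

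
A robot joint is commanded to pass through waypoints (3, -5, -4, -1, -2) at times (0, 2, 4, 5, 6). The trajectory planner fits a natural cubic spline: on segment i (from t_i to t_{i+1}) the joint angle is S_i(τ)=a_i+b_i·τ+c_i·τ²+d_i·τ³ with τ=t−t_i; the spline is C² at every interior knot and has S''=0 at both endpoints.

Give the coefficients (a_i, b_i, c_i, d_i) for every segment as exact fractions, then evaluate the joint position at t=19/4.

Δ: Δ0=-4, Δ1=1/2, Δ2=3, Δ3=-1
row 1: diag=8, rhs=27; c'=1/4, d'=27/8
row 2: denom=6−2·1/4=11/2; d'=(15−2·27/8)/(11/2)=3/2
row 3: denom=4−1·2/11=42/11; d'=(-24−1·3/2)/(42/11)=-187/28
back: M3=-187/28
back: M2=3/2−2/11·-187/28=19/7
back: M1=27/8−1/4·19/7=151/56
M: M0=0, M1=151/56, M2=19/7, M3=-187/28, M4=0
seg 0: a=3, c=M0/2=0, d=(M1−M0)/(6·2)=151/672, b=Δ0−h0·(2M0+M1)/6=-823/168
seg 1: a=-5, c=M1/2=151/112, d=(M2−M1)/(6·2)=1/672, b=Δ1−h1·(2M1+M2)/6=-185/84
seg 2: a=-4, c=M2/2=19/14, d=(M3−M2)/(6·1)=-263/168, b=Δ2−h2·(2M2+M3)/6=77/24
seg 3: a=-1, c=M3/2=-187/56, d=(M4−M3)/(6·1)=187/168, b=Δ3−h3·(2M3+M4)/6=103/84
t_q=19/4 → seg 2, τ=3/4; S=-4+77/24·τ+19/14·τ²+-263/168·τ³=-5343/3584

  seg 0: a=3 b=-823/168 c=0 d=151/672
  seg 1: a=-5 b=-185/84 c=151/112 d=1/672
  seg 2: a=-4 b=77/24 c=19/14 d=-263/168
  seg 3: a=-1 b=103/84 c=-187/56 d=187/168
S(19/4) = -5343/3584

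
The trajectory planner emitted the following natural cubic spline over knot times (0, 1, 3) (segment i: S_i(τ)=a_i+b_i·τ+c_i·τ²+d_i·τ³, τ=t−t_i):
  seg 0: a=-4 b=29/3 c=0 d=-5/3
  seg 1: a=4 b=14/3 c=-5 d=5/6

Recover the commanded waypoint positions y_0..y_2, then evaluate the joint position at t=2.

y_0 = S_0(0) = a_0 = -4
y_1 = S_1(0) = a_1 = 4
y_2 = S_1(2) = 0
t_q=2 is in segment 1 (τ=1); S_1(τ)=9/2

y_0=-4 y_1=4 y_2=0
S(2) = 9/2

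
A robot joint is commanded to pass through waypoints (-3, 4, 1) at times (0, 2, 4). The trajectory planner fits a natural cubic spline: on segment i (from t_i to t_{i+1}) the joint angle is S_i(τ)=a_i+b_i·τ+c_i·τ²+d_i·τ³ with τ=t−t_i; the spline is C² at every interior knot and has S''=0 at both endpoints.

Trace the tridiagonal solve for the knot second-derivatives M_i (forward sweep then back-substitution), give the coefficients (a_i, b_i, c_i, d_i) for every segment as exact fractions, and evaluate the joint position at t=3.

  seg 0: a=-3 b=19/4 c=0 d=-5/16
  seg 1: a=4 b=1 c=-15/8 d=5/16
S(3) = 55/16

Δ: Δ0=7/2, Δ1=-3/2
row 1: diag=8, rhs=-30; c'=1/4, d'=-15/4
back: M1=-15/4
M: M0=0, M1=-15/4, M2=0
seg 0: a=-3, c=M0/2=0, d=(M1−M0)/(6·2)=-5/16, b=Δ0−h0·(2M0+M1)/6=19/4
seg 1: a=4, c=M1/2=-15/8, d=(M2−M1)/(6·2)=5/16, b=Δ1−h1·(2M1+M2)/6=1
t_q=3 → seg 1, τ=1; S=4+1·τ+-15/8·τ²+5/16·τ³=55/16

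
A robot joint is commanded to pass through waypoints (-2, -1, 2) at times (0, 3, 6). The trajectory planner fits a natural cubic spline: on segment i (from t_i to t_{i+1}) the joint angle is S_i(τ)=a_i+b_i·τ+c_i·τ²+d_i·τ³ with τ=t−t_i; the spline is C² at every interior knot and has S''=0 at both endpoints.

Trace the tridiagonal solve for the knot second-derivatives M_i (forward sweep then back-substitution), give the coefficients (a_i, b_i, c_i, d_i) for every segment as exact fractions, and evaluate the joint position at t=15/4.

  seg 0: a=-2 b=1/6 c=0 d=1/54
  seg 1: a=-1 b=2/3 c=1/6 d=-1/54
S(15/4) = -53/128

Δ: Δ0=1/3, Δ1=1
row 1: diag=12, rhs=4; c'=1/4, d'=1/3
back: M1=1/3
M: M0=0, M1=1/3, M2=0
seg 0: a=-2, c=M0/2=0, d=(M1−M0)/(6·3)=1/54, b=Δ0−h0·(2M0+M1)/6=1/6
seg 1: a=-1, c=M1/2=1/6, d=(M2−M1)/(6·3)=-1/54, b=Δ1−h1·(2M1+M2)/6=2/3
t_q=15/4 → seg 1, τ=3/4; S=-1+2/3·τ+1/6·τ²+-1/54·τ³=-53/128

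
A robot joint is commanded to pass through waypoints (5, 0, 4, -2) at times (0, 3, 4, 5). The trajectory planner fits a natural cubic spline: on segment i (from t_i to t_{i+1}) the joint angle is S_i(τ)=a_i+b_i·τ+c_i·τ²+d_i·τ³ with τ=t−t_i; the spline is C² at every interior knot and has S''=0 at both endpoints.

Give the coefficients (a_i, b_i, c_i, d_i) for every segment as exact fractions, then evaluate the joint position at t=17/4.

Δ: Δ0=-5/3, Δ1=4, Δ2=-6
row 1: diag=8, rhs=34; c'=1/8, d'=17/4
row 2: denom=4−1·1/8=31/8; d'=(-60−1·17/4)/(31/8)=-514/31
back: M2=-514/31
back: M1=17/4−1/8·-514/31=196/31
M: M0=0, M1=196/31, M2=-514/31, M3=0
seg 0: a=5, c=M0/2=0, d=(M1−M0)/(6·3)=98/279, b=Δ0−h0·(2M0+M1)/6=-449/93
seg 1: a=0, c=M1/2=98/31, d=(M2−M1)/(6·1)=-355/93, b=Δ1−h1·(2M1+M2)/6=433/93
seg 2: a=4, c=M2/2=-257/31, d=(M3−M2)/(6·1)=257/93, b=Δ2−h2·(2M2+M3)/6=-44/93
t_q=17/4 → seg 2, τ=1/4; S=4+-44/93·τ+-257/31·τ²+257/93·τ³=6759/1984

  seg 0: a=5 b=-449/93 c=0 d=98/279
  seg 1: a=0 b=433/93 c=98/31 d=-355/93
  seg 2: a=4 b=-44/93 c=-257/31 d=257/93
S(17/4) = 6759/1984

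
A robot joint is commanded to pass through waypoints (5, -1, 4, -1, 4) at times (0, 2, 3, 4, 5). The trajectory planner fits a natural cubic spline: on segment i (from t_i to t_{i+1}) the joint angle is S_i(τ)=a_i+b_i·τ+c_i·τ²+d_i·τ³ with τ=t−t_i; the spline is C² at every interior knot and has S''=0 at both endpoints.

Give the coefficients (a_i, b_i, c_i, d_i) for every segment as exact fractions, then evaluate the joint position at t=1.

  seg 0: a=5 b=-299/43 c=0 d=85/86
  seg 1: a=-1 b=211/43 c=255/43 d=-251/43
  seg 2: a=4 b=-32/43 c=-498/43 d=315/43
  seg 3: a=-1 b=-83/43 c=447/43 d=-149/43
S(1) = -83/86

Δ: Δ0=-3, Δ1=5, Δ2=-5, Δ3=5
row 1: diag=6, rhs=48; c'=1/6, d'=8
row 2: denom=4−1·1/6=23/6; d'=(-60−1·8)/(23/6)=-408/23
row 3: denom=4−1·6/23=86/23; d'=(60−1·-408/23)/(86/23)=894/43
back: M3=894/43
back: M2=-408/23−6/23·894/43=-996/43
back: M1=8−1/6·-996/43=510/43
M: M0=0, M1=510/43, M2=-996/43, M3=894/43, M4=0
seg 0: a=5, c=M0/2=0, d=(M1−M0)/(6·2)=85/86, b=Δ0−h0·(2M0+M1)/6=-299/43
seg 1: a=-1, c=M1/2=255/43, d=(M2−M1)/(6·1)=-251/43, b=Δ1−h1·(2M1+M2)/6=211/43
seg 2: a=4, c=M2/2=-498/43, d=(M3−M2)/(6·1)=315/43, b=Δ2−h2·(2M2+M3)/6=-32/43
seg 3: a=-1, c=M3/2=447/43, d=(M4−M3)/(6·1)=-149/43, b=Δ3−h3·(2M3+M4)/6=-83/43
t_q=1 → seg 0, τ=1; S=5+-299/43·τ+0·τ²+85/86·τ³=-83/86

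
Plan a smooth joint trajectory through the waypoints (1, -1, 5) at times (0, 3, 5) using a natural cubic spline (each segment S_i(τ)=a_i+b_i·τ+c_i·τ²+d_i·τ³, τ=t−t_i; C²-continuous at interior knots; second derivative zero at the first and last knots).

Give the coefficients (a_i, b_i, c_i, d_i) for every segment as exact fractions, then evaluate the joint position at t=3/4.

  seg 0: a=1 b=-53/30 c=0 d=11/90
  seg 1: a=-1 b=23/15 c=11/10 d=-11/60
S(3/4) = -35/128

Δ: Δ0=-2/3, Δ1=3
row 1: diag=10, rhs=22; c'=1/5, d'=11/5
back: M1=11/5
M: M0=0, M1=11/5, M2=0
seg 0: a=1, c=M0/2=0, d=(M1−M0)/(6·3)=11/90, b=Δ0−h0·(2M0+M1)/6=-53/30
seg 1: a=-1, c=M1/2=11/10, d=(M2−M1)/(6·2)=-11/60, b=Δ1−h1·(2M1+M2)/6=23/15
t_q=3/4 → seg 0, τ=3/4; S=1+-53/30·τ+0·τ²+11/90·τ³=-35/128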